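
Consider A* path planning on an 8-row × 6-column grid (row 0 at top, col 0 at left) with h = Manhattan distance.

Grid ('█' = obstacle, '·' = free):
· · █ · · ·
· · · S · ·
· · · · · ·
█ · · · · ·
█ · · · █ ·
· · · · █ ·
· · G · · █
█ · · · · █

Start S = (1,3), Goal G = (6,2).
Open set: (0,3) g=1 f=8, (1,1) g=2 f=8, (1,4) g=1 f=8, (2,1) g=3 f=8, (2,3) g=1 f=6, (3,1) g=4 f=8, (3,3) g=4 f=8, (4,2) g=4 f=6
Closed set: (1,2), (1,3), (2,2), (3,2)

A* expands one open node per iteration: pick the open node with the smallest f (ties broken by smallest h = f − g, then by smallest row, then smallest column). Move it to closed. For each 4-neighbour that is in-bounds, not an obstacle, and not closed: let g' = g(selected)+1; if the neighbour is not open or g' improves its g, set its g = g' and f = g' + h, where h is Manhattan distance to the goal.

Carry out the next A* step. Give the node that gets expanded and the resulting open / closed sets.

expanded=(4,2); open=[(0,3) g=1 f=8, (1,1) g=2 f=8, (1,4) g=1 f=8, (2,1) g=3 f=8, (2,3) g=1 f=6, (3,1) g=4 f=8, (3,3) g=4 f=8, (4,1) g=5 f=8, (4,3) g=5 f=8, (5,2) g=5 f=6]; closed=[(1,2), (1,3), (2,2), (3,2), (4,2)]

step 1: expand (4,2) (f=6, h=2) → closed; open now [(0,3) g=1 f=8, (1,1) g=2 f=8, (1,4) g=1 f=8, (2,1) g=3 f=8, (2,3) g=1 f=6, (3,1) g=4 f=8, (3,3) g=4 f=8, (4,1) g=5 f=8, (4,3) g=5 f=8, (5,2) g=5 f=6]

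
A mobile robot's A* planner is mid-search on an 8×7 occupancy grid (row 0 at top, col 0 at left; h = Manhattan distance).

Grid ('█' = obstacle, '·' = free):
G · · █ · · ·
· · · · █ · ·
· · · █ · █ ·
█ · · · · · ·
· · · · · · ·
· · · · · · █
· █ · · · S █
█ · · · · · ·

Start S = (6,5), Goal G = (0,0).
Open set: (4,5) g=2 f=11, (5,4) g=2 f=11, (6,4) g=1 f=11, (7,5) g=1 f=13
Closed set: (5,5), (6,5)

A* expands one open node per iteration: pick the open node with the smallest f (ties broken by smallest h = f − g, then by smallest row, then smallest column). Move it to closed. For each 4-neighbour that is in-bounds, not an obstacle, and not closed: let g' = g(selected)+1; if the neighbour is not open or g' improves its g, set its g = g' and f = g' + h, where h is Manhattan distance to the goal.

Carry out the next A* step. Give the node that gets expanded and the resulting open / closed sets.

step 1: expand (4,5) (f=11, h=9) → closed; open now [(3,5) g=3 f=11, (4,4) g=3 f=11, (4,6) g=3 f=13, (5,4) g=2 f=11, (6,4) g=1 f=11, (7,5) g=1 f=13]

expanded=(4,5); open=[(3,5) g=3 f=11, (4,4) g=3 f=11, (4,6) g=3 f=13, (5,4) g=2 f=11, (6,4) g=1 f=11, (7,5) g=1 f=13]; closed=[(4,5), (5,5), (6,5)]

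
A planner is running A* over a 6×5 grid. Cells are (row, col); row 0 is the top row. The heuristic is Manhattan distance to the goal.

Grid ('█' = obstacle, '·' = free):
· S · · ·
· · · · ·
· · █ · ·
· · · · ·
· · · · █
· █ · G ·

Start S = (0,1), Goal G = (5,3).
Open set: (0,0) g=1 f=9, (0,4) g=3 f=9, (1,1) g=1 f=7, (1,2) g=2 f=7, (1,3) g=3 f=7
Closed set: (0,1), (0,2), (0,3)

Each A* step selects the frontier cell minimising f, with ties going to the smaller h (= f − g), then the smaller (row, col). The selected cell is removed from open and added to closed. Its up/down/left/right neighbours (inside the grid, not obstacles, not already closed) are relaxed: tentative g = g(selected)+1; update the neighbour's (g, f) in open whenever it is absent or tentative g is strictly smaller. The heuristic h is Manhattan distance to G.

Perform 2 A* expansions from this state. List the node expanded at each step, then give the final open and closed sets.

step 1: expand (1,3) (f=7, h=4) → closed; open now [(0,0) g=1 f=9, (0,4) g=3 f=9, (1,1) g=1 f=7, (1,2) g=2 f=7, (1,4) g=4 f=9, (2,3) g=4 f=7]
step 2: expand (2,3) (f=7, h=3) → closed; open now [(0,0) g=1 f=9, (0,4) g=3 f=9, (1,1) g=1 f=7, (1,2) g=2 f=7, (1,4) g=4 f=9, (2,4) g=5 f=9, (3,3) g=5 f=7]

order=[(1,3) → (2,3)]; open=[(0,0) g=1 f=9, (0,4) g=3 f=9, (1,1) g=1 f=7, (1,2) g=2 f=7, (1,4) g=4 f=9, (2,4) g=5 f=9, (3,3) g=5 f=7]; closed=[(0,1), (0,2), (0,3), (1,3), (2,3)]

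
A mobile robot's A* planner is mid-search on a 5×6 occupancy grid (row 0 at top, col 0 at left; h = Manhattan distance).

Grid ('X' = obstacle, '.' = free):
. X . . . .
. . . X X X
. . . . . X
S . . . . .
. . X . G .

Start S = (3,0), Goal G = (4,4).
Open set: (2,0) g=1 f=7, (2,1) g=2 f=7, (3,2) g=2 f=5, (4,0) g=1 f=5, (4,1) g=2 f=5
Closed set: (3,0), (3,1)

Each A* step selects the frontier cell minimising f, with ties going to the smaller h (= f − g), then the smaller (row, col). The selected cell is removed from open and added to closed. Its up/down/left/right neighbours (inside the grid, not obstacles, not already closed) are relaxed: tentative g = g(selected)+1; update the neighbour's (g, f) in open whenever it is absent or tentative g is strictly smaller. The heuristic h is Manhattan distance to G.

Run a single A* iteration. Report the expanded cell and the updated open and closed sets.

expanded=(3,2); open=[(2,0) g=1 f=7, (2,1) g=2 f=7, (2,2) g=3 f=7, (3,3) g=3 f=5, (4,0) g=1 f=5, (4,1) g=2 f=5]; closed=[(3,0), (3,1), (3,2)]

step 1: expand (3,2) (f=5, h=3) → closed; open now [(2,0) g=1 f=7, (2,1) g=2 f=7, (2,2) g=3 f=7, (3,3) g=3 f=5, (4,0) g=1 f=5, (4,1) g=2 f=5]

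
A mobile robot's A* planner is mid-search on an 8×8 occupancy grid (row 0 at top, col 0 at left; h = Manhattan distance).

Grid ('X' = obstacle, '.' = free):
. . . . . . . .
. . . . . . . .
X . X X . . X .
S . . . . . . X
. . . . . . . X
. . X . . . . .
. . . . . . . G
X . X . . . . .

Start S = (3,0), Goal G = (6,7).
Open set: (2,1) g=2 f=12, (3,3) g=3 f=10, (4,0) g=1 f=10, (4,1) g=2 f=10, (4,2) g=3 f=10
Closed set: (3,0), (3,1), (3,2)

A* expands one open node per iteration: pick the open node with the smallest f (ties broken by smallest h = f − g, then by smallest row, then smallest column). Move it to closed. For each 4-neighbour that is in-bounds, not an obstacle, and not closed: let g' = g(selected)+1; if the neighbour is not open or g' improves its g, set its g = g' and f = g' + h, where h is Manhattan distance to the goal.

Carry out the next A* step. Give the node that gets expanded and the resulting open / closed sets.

expanded=(3,3); open=[(2,1) g=2 f=12, (3,4) g=4 f=10, (4,0) g=1 f=10, (4,1) g=2 f=10, (4,2) g=3 f=10, (4,3) g=4 f=10]; closed=[(3,0), (3,1), (3,2), (3,3)]

step 1: expand (3,3) (f=10, h=7) → closed; open now [(2,1) g=2 f=12, (3,4) g=4 f=10, (4,0) g=1 f=10, (4,1) g=2 f=10, (4,2) g=3 f=10, (4,3) g=4 f=10]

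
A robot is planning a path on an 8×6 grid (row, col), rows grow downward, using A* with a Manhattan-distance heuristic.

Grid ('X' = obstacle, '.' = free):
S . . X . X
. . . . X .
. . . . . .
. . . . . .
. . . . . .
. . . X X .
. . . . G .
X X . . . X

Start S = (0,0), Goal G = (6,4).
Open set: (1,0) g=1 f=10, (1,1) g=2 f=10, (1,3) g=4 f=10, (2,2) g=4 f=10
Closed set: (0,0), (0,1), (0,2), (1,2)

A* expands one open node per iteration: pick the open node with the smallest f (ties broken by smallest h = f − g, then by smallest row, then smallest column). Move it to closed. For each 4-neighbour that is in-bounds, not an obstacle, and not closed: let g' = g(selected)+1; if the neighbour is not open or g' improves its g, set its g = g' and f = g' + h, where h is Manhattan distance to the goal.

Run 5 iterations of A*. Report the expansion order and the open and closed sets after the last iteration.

step 1: expand (1,3) (f=10, h=6) → closed; open now [(1,0) g=1 f=10, (1,1) g=2 f=10, (2,2) g=4 f=10, (2,3) g=5 f=10]
step 2: expand (2,3) (f=10, h=5) → closed; open now [(1,0) g=1 f=10, (1,1) g=2 f=10, (2,2) g=4 f=10, (2,4) g=6 f=10, (3,3) g=6 f=10]
step 3: expand (2,4) (f=10, h=4) → closed; open now [(1,0) g=1 f=10, (1,1) g=2 f=10, (2,2) g=4 f=10, (2,5) g=7 f=12, (3,3) g=6 f=10, (3,4) g=7 f=10]
step 4: expand (3,4) (f=10, h=3) → closed; open now [(1,0) g=1 f=10, (1,1) g=2 f=10, (2,2) g=4 f=10, (2,5) g=7 f=12, (3,3) g=6 f=10, (3,5) g=8 f=12, (4,4) g=8 f=10]
step 5: expand (4,4) (f=10, h=2) → closed; open now [(1,0) g=1 f=10, (1,1) g=2 f=10, (2,2) g=4 f=10, (2,5) g=7 f=12, (3,3) g=6 f=10, (3,5) g=8 f=12, (4,3) g=9 f=12, (4,5) g=9 f=12]

order=[(1,3) → (2,3) → (2,4) → (3,4) → (4,4)]; open=[(1,0) g=1 f=10, (1,1) g=2 f=10, (2,2) g=4 f=10, (2,5) g=7 f=12, (3,3) g=6 f=10, (3,5) g=8 f=12, (4,3) g=9 f=12, (4,5) g=9 f=12]; closed=[(0,0), (0,1), (0,2), (1,2), (1,3), (2,3), (2,4), (3,4), (4,4)]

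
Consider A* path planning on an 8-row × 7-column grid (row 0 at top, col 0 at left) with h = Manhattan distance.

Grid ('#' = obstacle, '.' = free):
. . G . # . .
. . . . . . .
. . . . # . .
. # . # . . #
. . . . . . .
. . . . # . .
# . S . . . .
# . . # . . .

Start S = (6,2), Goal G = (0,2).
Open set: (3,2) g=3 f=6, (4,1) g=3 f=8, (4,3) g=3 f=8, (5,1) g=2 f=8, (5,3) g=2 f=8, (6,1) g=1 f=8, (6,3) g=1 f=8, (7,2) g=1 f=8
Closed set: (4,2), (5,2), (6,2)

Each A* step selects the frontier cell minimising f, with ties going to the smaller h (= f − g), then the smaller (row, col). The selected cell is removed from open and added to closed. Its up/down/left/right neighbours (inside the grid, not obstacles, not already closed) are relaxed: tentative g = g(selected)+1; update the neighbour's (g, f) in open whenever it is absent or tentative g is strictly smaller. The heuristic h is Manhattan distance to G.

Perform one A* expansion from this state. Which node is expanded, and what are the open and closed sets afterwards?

step 1: expand (3,2) (f=6, h=3) → closed; open now [(2,2) g=4 f=6, (4,1) g=3 f=8, (4,3) g=3 f=8, (5,1) g=2 f=8, (5,3) g=2 f=8, (6,1) g=1 f=8, (6,3) g=1 f=8, (7,2) g=1 f=8]

expanded=(3,2); open=[(2,2) g=4 f=6, (4,1) g=3 f=8, (4,3) g=3 f=8, (5,1) g=2 f=8, (5,3) g=2 f=8, (6,1) g=1 f=8, (6,3) g=1 f=8, (7,2) g=1 f=8]; closed=[(3,2), (4,2), (5,2), (6,2)]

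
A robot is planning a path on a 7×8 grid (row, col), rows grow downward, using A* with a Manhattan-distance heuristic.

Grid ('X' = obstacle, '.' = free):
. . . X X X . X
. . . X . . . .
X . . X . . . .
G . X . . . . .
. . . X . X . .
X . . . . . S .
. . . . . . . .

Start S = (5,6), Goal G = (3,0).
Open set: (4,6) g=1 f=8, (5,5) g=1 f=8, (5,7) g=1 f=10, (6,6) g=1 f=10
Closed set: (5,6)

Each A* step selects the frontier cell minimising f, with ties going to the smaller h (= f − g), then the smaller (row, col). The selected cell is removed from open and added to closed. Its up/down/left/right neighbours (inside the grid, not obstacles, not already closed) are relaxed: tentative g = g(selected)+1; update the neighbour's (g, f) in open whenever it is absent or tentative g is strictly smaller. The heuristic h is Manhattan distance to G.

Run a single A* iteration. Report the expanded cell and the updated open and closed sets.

step 1: expand (4,6) (f=8, h=7) → closed; open now [(3,6) g=2 f=8, (4,7) g=2 f=10, (5,5) g=1 f=8, (5,7) g=1 f=10, (6,6) g=1 f=10]

expanded=(4,6); open=[(3,6) g=2 f=8, (4,7) g=2 f=10, (5,5) g=1 f=8, (5,7) g=1 f=10, (6,6) g=1 f=10]; closed=[(4,6), (5,6)]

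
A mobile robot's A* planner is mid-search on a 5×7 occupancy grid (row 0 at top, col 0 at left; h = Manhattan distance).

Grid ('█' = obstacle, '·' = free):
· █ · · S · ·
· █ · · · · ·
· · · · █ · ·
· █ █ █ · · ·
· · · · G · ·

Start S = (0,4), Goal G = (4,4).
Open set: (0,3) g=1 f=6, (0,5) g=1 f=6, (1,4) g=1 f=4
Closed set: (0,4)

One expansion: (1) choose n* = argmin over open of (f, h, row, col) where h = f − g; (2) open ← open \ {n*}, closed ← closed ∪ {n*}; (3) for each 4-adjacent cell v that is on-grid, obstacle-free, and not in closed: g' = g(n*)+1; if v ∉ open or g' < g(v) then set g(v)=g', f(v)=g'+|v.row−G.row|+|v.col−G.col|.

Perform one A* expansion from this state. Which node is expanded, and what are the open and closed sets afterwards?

expanded=(1,4); open=[(0,3) g=1 f=6, (0,5) g=1 f=6, (1,3) g=2 f=6, (1,5) g=2 f=6]; closed=[(0,4), (1,4)]

step 1: expand (1,4) (f=4, h=3) → closed; open now [(0,3) g=1 f=6, (0,5) g=1 f=6, (1,3) g=2 f=6, (1,5) g=2 f=6]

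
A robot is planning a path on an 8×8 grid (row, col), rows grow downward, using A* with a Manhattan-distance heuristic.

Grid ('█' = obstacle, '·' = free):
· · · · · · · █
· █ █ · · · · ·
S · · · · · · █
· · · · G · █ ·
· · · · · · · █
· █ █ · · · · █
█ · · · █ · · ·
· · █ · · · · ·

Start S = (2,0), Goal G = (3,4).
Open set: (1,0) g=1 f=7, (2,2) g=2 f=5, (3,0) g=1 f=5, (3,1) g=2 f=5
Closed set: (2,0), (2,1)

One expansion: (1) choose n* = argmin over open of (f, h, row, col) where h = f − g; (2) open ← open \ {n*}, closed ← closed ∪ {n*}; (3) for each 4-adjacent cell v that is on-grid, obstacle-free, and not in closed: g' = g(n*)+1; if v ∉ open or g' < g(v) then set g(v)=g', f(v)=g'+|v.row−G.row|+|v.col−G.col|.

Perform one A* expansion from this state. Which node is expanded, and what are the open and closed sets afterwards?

step 1: expand (2,2) (f=5, h=3) → closed; open now [(1,0) g=1 f=7, (2,3) g=3 f=5, (3,0) g=1 f=5, (3,1) g=2 f=5, (3,2) g=3 f=5]

expanded=(2,2); open=[(1,0) g=1 f=7, (2,3) g=3 f=5, (3,0) g=1 f=5, (3,1) g=2 f=5, (3,2) g=3 f=5]; closed=[(2,0), (2,1), (2,2)]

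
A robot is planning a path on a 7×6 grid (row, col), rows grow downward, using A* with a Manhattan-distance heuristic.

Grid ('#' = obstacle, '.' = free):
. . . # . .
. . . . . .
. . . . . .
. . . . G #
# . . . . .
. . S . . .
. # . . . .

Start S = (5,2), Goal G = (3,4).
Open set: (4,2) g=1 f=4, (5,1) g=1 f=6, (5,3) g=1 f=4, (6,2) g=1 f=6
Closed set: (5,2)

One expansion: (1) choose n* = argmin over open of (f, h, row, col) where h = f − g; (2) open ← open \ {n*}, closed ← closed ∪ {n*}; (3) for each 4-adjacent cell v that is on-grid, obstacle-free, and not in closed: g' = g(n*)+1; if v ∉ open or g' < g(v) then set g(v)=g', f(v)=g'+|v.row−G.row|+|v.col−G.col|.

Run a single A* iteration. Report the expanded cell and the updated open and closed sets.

step 1: expand (4,2) (f=4, h=3) → closed; open now [(3,2) g=2 f=4, (4,1) g=2 f=6, (4,3) g=2 f=4, (5,1) g=1 f=6, (5,3) g=1 f=4, (6,2) g=1 f=6]

expanded=(4,2); open=[(3,2) g=2 f=4, (4,1) g=2 f=6, (4,3) g=2 f=4, (5,1) g=1 f=6, (5,3) g=1 f=4, (6,2) g=1 f=6]; closed=[(4,2), (5,2)]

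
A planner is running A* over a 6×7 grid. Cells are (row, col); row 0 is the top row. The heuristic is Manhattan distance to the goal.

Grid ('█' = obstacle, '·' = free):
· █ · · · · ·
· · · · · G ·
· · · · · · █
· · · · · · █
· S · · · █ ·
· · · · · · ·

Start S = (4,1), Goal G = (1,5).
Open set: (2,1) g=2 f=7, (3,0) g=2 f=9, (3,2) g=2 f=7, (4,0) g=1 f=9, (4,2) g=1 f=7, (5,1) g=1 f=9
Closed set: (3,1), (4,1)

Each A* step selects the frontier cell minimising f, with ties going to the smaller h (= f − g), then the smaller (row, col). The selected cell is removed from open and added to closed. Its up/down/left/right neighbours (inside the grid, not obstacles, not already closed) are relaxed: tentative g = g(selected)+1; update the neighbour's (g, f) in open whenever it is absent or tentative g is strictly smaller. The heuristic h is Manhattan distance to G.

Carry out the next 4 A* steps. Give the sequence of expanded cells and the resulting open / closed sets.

step 1: expand (2,1) (f=7, h=5) → closed; open now [(1,1) g=3 f=7, (2,0) g=3 f=9, (2,2) g=3 f=7, (3,0) g=2 f=9, (3,2) g=2 f=7, (4,0) g=1 f=9, (4,2) g=1 f=7, (5,1) g=1 f=9]
step 2: expand (1,1) (f=7, h=4) → closed; open now [(1,0) g=4 f=9, (1,2) g=4 f=7, (2,0) g=3 f=9, (2,2) g=3 f=7, (3,0) g=2 f=9, (3,2) g=2 f=7, (4,0) g=1 f=9, (4,2) g=1 f=7, (5,1) g=1 f=9]
step 3: expand (1,2) (f=7, h=3) → closed; open now [(0,2) g=5 f=9, (1,0) g=4 f=9, (1,3) g=5 f=7, (2,0) g=3 f=9, (2,2) g=3 f=7, (3,0) g=2 f=9, (3,2) g=2 f=7, (4,0) g=1 f=9, (4,2) g=1 f=7, (5,1) g=1 f=9]
step 4: expand (1,3) (f=7, h=2) → closed; open now [(0,2) g=5 f=9, (0,3) g=6 f=9, (1,0) g=4 f=9, (1,4) g=6 f=7, (2,0) g=3 f=9, (2,2) g=3 f=7, (2,3) g=6 f=9, (3,0) g=2 f=9, (3,2) g=2 f=7, (4,0) g=1 f=9, (4,2) g=1 f=7, (5,1) g=1 f=9]

order=[(2,1) → (1,1) → (1,2) → (1,3)]; open=[(0,2) g=5 f=9, (0,3) g=6 f=9, (1,0) g=4 f=9, (1,4) g=6 f=7, (2,0) g=3 f=9, (2,2) g=3 f=7, (2,3) g=6 f=9, (3,0) g=2 f=9, (3,2) g=2 f=7, (4,0) g=1 f=9, (4,2) g=1 f=7, (5,1) g=1 f=9]; closed=[(1,1), (1,2), (1,3), (2,1), (3,1), (4,1)]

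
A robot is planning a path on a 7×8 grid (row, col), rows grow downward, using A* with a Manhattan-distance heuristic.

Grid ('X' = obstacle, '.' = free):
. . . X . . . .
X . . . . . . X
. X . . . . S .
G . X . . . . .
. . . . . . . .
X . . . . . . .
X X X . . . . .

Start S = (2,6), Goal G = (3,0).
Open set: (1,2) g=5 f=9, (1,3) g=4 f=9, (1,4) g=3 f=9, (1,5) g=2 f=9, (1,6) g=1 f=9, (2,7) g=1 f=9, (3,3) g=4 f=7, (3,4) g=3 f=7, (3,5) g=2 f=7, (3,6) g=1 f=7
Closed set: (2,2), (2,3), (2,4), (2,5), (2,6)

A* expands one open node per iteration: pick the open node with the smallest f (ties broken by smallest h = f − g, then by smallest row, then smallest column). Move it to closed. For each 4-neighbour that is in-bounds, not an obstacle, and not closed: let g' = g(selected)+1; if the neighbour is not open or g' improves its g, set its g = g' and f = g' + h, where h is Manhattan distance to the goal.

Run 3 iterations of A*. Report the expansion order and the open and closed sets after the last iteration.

step 1: expand (3,3) (f=7, h=3) → closed; open now [(1,2) g=5 f=9, (1,3) g=4 f=9, (1,4) g=3 f=9, (1,5) g=2 f=9, (1,6) g=1 f=9, (2,7) g=1 f=9, (3,4) g=3 f=7, (3,5) g=2 f=7, (3,6) g=1 f=7, (4,3) g=5 f=9]
step 2: expand (3,4) (f=7, h=4) → closed; open now [(1,2) g=5 f=9, (1,3) g=4 f=9, (1,4) g=3 f=9, (1,5) g=2 f=9, (1,6) g=1 f=9, (2,7) g=1 f=9, (3,5) g=2 f=7, (3,6) g=1 f=7, (4,3) g=5 f=9, (4,4) g=4 f=9]
step 3: expand (3,5) (f=7, h=5) → closed; open now [(1,2) g=5 f=9, (1,3) g=4 f=9, (1,4) g=3 f=9, (1,5) g=2 f=9, (1,6) g=1 f=9, (2,7) g=1 f=9, (3,6) g=1 f=7, (4,3) g=5 f=9, (4,4) g=4 f=9, (4,5) g=3 f=9]

order=[(3,3) → (3,4) → (3,5)]; open=[(1,2) g=5 f=9, (1,3) g=4 f=9, (1,4) g=3 f=9, (1,5) g=2 f=9, (1,6) g=1 f=9, (2,7) g=1 f=9, (3,6) g=1 f=7, (4,3) g=5 f=9, (4,4) g=4 f=9, (4,5) g=3 f=9]; closed=[(2,2), (2,3), (2,4), (2,5), (2,6), (3,3), (3,4), (3,5)]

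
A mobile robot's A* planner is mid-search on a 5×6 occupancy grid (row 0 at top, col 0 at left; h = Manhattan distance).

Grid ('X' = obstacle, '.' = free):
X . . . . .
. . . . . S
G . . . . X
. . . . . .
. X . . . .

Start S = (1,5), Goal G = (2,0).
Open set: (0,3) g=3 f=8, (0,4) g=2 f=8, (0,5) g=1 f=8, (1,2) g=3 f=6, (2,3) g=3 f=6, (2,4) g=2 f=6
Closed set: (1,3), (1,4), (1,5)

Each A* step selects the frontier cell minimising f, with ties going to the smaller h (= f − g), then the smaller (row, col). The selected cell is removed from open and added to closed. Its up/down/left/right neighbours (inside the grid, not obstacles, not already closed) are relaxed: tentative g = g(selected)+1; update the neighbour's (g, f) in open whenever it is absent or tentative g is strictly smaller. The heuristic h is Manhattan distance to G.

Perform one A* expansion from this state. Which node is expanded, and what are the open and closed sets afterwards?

step 1: expand (1,2) (f=6, h=3) → closed; open now [(0,2) g=4 f=8, (0,3) g=3 f=8, (0,4) g=2 f=8, (0,5) g=1 f=8, (1,1) g=4 f=6, (2,2) g=4 f=6, (2,3) g=3 f=6, (2,4) g=2 f=6]

expanded=(1,2); open=[(0,2) g=4 f=8, (0,3) g=3 f=8, (0,4) g=2 f=8, (0,5) g=1 f=8, (1,1) g=4 f=6, (2,2) g=4 f=6, (2,3) g=3 f=6, (2,4) g=2 f=6]; closed=[(1,2), (1,3), (1,4), (1,5)]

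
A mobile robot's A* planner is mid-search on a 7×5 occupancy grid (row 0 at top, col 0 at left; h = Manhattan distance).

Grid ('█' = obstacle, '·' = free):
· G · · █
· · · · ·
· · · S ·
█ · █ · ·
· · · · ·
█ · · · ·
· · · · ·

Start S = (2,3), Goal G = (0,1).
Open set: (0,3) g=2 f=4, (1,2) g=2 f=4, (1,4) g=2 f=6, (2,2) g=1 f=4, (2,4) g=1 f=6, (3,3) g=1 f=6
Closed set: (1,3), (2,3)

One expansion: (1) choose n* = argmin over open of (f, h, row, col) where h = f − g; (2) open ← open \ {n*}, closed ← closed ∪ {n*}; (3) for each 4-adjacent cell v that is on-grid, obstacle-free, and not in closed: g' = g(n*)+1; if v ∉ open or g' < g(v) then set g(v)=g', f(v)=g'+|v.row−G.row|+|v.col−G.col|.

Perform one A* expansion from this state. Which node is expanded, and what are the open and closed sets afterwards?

step 1: expand (0,3) (f=4, h=2) → closed; open now [(0,2) g=3 f=4, (1,2) g=2 f=4, (1,4) g=2 f=6, (2,2) g=1 f=4, (2,4) g=1 f=6, (3,3) g=1 f=6]

expanded=(0,3); open=[(0,2) g=3 f=4, (1,2) g=2 f=4, (1,4) g=2 f=6, (2,2) g=1 f=4, (2,4) g=1 f=6, (3,3) g=1 f=6]; closed=[(0,3), (1,3), (2,3)]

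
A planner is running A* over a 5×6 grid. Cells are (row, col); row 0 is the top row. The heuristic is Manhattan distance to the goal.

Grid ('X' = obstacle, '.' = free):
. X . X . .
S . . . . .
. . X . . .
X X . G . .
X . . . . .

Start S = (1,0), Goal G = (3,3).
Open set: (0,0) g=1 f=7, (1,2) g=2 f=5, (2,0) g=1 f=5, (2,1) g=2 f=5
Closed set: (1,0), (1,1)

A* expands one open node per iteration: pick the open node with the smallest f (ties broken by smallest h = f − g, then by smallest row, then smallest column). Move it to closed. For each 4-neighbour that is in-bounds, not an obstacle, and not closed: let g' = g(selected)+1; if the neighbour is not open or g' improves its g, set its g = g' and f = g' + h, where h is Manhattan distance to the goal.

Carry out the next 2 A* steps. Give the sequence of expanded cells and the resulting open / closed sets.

order=[(1,2) → (1,3)]; open=[(0,0) g=1 f=7, (0,2) g=3 f=7, (1,4) g=4 f=7, (2,0) g=1 f=5, (2,1) g=2 f=5, (2,3) g=4 f=5]; closed=[(1,0), (1,1), (1,2), (1,3)]

step 1: expand (1,2) (f=5, h=3) → closed; open now [(0,0) g=1 f=7, (0,2) g=3 f=7, (1,3) g=3 f=5, (2,0) g=1 f=5, (2,1) g=2 f=5]
step 2: expand (1,3) (f=5, h=2) → closed; open now [(0,0) g=1 f=7, (0,2) g=3 f=7, (1,4) g=4 f=7, (2,0) g=1 f=5, (2,1) g=2 f=5, (2,3) g=4 f=5]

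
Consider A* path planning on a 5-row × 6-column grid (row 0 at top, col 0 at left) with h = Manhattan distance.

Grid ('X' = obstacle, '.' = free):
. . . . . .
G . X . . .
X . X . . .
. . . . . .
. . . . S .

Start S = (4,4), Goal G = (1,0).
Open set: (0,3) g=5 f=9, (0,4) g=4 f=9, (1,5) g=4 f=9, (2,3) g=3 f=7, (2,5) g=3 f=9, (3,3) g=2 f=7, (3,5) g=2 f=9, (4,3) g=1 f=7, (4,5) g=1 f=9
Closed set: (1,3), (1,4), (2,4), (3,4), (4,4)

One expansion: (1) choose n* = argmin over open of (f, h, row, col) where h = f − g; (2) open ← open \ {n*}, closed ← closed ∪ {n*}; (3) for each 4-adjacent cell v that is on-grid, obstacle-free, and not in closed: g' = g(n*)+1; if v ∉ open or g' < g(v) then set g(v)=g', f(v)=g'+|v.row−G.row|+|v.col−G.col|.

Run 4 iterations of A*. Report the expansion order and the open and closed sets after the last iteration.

order=[(2,3) → (3,3) → (3,2) → (3,1)]; open=[(0,3) g=5 f=9, (0,4) g=4 f=9, (1,5) g=4 f=9, (2,1) g=5 f=7, (2,5) g=3 f=9, (3,0) g=5 f=7, (3,5) g=2 f=9, (4,1) g=5 f=9, (4,2) g=4 f=9, (4,3) g=1 f=7, (4,5) g=1 f=9]; closed=[(1,3), (1,4), (2,3), (2,4), (3,1), (3,2), (3,3), (3,4), (4,4)]

step 1: expand (2,3) (f=7, h=4) → closed; open now [(0,3) g=5 f=9, (0,4) g=4 f=9, (1,5) g=4 f=9, (2,5) g=3 f=9, (3,3) g=2 f=7, (3,5) g=2 f=9, (4,3) g=1 f=7, (4,5) g=1 f=9]
step 2: expand (3,3) (f=7, h=5) → closed; open now [(0,3) g=5 f=9, (0,4) g=4 f=9, (1,5) g=4 f=9, (2,5) g=3 f=9, (3,2) g=3 f=7, (3,5) g=2 f=9, (4,3) g=1 f=7, (4,5) g=1 f=9]
step 3: expand (3,2) (f=7, h=4) → closed; open now [(0,3) g=5 f=9, (0,4) g=4 f=9, (1,5) g=4 f=9, (2,5) g=3 f=9, (3,1) g=4 f=7, (3,5) g=2 f=9, (4,2) g=4 f=9, (4,3) g=1 f=7, (4,5) g=1 f=9]
step 4: expand (3,1) (f=7, h=3) → closed; open now [(0,3) g=5 f=9, (0,4) g=4 f=9, (1,5) g=4 f=9, (2,1) g=5 f=7, (2,5) g=3 f=9, (3,0) g=5 f=7, (3,5) g=2 f=9, (4,1) g=5 f=9, (4,2) g=4 f=9, (4,3) g=1 f=7, (4,5) g=1 f=9]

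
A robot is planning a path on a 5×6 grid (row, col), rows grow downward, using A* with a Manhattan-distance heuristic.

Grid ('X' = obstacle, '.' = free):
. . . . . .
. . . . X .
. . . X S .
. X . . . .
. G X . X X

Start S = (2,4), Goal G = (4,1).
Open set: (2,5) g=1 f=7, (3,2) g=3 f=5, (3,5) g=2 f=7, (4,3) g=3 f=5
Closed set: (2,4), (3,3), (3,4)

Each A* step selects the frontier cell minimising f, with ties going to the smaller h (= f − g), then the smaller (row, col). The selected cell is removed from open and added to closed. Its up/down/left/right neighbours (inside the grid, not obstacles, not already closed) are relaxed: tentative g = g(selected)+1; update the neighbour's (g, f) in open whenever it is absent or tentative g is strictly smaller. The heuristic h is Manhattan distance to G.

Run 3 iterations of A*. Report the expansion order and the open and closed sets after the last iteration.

step 1: expand (3,2) (f=5, h=2) → closed; open now [(2,2) g=4 f=7, (2,5) g=1 f=7, (3,5) g=2 f=7, (4,3) g=3 f=5]
step 2: expand (4,3) (f=5, h=2) → closed; open now [(2,2) g=4 f=7, (2,5) g=1 f=7, (3,5) g=2 f=7]
step 3: expand (2,2) (f=7, h=3) → closed; open now [(1,2) g=5 f=9, (2,1) g=5 f=7, (2,5) g=1 f=7, (3,5) g=2 f=7]

order=[(3,2) → (4,3) → (2,2)]; open=[(1,2) g=5 f=9, (2,1) g=5 f=7, (2,5) g=1 f=7, (3,5) g=2 f=7]; closed=[(2,2), (2,4), (3,2), (3,3), (3,4), (4,3)]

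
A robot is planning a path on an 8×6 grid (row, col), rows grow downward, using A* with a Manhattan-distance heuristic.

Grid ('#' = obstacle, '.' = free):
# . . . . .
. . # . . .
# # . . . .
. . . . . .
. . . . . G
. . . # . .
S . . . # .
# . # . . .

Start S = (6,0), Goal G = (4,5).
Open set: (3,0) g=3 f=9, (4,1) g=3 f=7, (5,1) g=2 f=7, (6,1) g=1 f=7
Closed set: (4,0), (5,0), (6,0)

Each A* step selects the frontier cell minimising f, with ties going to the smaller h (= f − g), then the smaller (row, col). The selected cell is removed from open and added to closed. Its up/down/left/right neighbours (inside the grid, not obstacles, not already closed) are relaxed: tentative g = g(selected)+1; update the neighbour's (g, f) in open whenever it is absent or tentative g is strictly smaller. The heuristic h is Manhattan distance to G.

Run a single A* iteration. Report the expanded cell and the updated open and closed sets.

expanded=(4,1); open=[(3,0) g=3 f=9, (3,1) g=4 f=9, (4,2) g=4 f=7, (5,1) g=2 f=7, (6,1) g=1 f=7]; closed=[(4,0), (4,1), (5,0), (6,0)]

step 1: expand (4,1) (f=7, h=4) → closed; open now [(3,0) g=3 f=9, (3,1) g=4 f=9, (4,2) g=4 f=7, (5,1) g=2 f=7, (6,1) g=1 f=7]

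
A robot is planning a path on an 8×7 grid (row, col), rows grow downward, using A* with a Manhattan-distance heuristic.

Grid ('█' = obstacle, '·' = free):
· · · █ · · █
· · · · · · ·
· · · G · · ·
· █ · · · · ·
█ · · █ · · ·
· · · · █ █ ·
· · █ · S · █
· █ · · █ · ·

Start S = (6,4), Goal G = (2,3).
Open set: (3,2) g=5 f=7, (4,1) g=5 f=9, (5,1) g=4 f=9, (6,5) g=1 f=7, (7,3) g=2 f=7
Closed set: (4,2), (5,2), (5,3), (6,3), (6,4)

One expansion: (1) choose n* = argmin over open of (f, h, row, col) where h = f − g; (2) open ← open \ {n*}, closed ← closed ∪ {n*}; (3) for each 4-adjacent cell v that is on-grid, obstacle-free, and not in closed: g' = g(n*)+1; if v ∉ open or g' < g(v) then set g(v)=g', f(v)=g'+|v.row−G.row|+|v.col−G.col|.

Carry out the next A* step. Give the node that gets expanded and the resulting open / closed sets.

step 1: expand (3,2) (f=7, h=2) → closed; open now [(2,2) g=6 f=7, (3,3) g=6 f=7, (4,1) g=5 f=9, (5,1) g=4 f=9, (6,5) g=1 f=7, (7,3) g=2 f=7]

expanded=(3,2); open=[(2,2) g=6 f=7, (3,3) g=6 f=7, (4,1) g=5 f=9, (5,1) g=4 f=9, (6,5) g=1 f=7, (7,3) g=2 f=7]; closed=[(3,2), (4,2), (5,2), (5,3), (6,3), (6,4)]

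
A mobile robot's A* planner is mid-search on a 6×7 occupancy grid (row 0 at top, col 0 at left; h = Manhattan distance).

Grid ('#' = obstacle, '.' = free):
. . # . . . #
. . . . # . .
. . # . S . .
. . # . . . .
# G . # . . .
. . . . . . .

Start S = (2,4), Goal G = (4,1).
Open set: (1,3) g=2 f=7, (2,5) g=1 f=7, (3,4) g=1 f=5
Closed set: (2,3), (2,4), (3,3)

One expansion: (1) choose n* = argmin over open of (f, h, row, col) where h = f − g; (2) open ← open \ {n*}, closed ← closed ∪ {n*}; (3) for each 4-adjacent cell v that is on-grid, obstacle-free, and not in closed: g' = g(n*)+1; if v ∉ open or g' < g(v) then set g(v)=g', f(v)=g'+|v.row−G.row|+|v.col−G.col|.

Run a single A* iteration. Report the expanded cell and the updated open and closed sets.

expanded=(3,4); open=[(1,3) g=2 f=7, (2,5) g=1 f=7, (3,5) g=2 f=7, (4,4) g=2 f=5]; closed=[(2,3), (2,4), (3,3), (3,4)]

step 1: expand (3,4) (f=5, h=4) → closed; open now [(1,3) g=2 f=7, (2,5) g=1 f=7, (3,5) g=2 f=7, (4,4) g=2 f=5]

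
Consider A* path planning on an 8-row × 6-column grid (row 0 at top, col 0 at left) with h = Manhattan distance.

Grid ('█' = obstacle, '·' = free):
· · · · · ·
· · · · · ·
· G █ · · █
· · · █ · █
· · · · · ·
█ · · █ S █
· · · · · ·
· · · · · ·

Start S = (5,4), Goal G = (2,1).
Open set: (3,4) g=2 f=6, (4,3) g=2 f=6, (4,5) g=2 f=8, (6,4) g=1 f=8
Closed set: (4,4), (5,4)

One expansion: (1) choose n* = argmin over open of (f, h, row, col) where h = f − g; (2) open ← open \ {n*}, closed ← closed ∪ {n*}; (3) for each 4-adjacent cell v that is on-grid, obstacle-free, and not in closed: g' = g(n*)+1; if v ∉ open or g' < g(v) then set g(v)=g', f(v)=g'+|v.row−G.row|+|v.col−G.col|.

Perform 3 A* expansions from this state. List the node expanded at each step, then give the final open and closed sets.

step 1: expand (3,4) (f=6, h=4) → closed; open now [(2,4) g=3 f=6, (4,3) g=2 f=6, (4,5) g=2 f=8, (6,4) g=1 f=8]
step 2: expand (2,4) (f=6, h=3) → closed; open now [(1,4) g=4 f=8, (2,3) g=4 f=6, (4,3) g=2 f=6, (4,5) g=2 f=8, (6,4) g=1 f=8]
step 3: expand (2,3) (f=6, h=2) → closed; open now [(1,3) g=5 f=8, (1,4) g=4 f=8, (4,3) g=2 f=6, (4,5) g=2 f=8, (6,4) g=1 f=8]

order=[(3,4) → (2,4) → (2,3)]; open=[(1,3) g=5 f=8, (1,4) g=4 f=8, (4,3) g=2 f=6, (4,5) g=2 f=8, (6,4) g=1 f=8]; closed=[(2,3), (2,4), (3,4), (4,4), (5,4)]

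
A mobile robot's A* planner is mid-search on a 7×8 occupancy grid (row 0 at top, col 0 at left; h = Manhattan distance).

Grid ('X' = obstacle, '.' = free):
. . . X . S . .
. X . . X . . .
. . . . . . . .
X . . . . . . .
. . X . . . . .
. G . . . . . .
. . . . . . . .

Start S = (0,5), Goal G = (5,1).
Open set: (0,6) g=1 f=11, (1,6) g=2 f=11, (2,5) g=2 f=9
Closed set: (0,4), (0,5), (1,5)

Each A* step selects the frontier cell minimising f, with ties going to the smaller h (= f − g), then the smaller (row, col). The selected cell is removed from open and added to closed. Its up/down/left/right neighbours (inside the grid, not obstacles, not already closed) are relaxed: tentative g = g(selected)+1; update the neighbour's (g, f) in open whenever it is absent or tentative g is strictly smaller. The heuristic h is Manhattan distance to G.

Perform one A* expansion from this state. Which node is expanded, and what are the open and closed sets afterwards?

step 1: expand (2,5) (f=9, h=7) → closed; open now [(0,6) g=1 f=11, (1,6) g=2 f=11, (2,4) g=3 f=9, (2,6) g=3 f=11, (3,5) g=3 f=9]

expanded=(2,5); open=[(0,6) g=1 f=11, (1,6) g=2 f=11, (2,4) g=3 f=9, (2,6) g=3 f=11, (3,5) g=3 f=9]; closed=[(0,4), (0,5), (1,5), (2,5)]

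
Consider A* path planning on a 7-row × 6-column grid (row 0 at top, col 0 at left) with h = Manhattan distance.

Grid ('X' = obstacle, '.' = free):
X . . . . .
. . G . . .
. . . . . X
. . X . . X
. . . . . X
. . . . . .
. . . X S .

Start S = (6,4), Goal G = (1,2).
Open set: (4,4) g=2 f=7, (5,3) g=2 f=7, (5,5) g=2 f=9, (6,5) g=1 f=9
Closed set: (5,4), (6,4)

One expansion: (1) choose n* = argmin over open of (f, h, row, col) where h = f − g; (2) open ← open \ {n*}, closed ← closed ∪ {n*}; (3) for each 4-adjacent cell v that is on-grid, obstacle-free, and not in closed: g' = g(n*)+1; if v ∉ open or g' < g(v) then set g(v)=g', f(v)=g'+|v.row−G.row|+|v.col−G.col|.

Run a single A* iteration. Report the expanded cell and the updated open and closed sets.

expanded=(4,4); open=[(3,4) g=3 f=7, (4,3) g=3 f=7, (5,3) g=2 f=7, (5,5) g=2 f=9, (6,5) g=1 f=9]; closed=[(4,4), (5,4), (6,4)]

step 1: expand (4,4) (f=7, h=5) → closed; open now [(3,4) g=3 f=7, (4,3) g=3 f=7, (5,3) g=2 f=7, (5,5) g=2 f=9, (6,5) g=1 f=9]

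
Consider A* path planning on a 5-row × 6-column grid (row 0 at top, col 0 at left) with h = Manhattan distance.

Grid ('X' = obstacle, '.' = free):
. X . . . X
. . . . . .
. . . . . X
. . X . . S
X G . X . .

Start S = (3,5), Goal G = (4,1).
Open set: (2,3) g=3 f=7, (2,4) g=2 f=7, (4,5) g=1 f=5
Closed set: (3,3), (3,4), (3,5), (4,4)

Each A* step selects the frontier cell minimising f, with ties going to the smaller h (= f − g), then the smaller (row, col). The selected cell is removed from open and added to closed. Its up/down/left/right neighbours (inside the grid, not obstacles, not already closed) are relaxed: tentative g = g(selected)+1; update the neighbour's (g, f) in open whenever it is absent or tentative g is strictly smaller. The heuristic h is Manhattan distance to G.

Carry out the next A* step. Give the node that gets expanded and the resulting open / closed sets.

step 1: expand (4,5) (f=5, h=4) → closed; open now [(2,3) g=3 f=7, (2,4) g=2 f=7]

expanded=(4,5); open=[(2,3) g=3 f=7, (2,4) g=2 f=7]; closed=[(3,3), (3,4), (3,5), (4,4), (4,5)]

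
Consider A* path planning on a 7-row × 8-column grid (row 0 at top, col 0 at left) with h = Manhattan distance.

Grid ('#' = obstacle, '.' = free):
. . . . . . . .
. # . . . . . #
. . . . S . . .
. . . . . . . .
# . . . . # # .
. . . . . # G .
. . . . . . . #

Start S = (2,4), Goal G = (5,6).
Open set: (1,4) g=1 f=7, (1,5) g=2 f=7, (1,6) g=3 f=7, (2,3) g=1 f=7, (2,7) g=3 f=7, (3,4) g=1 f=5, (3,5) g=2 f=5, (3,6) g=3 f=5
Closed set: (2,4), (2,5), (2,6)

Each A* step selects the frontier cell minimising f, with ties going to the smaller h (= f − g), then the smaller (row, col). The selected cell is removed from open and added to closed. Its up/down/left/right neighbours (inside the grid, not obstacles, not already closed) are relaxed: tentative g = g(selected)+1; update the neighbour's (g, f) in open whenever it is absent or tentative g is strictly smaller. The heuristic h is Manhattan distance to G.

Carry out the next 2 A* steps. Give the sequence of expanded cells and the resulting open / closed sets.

step 1: expand (3,6) (f=5, h=2) → closed; open now [(1,4) g=1 f=7, (1,5) g=2 f=7, (1,6) g=3 f=7, (2,3) g=1 f=7, (2,7) g=3 f=7, (3,4) g=1 f=5, (3,5) g=2 f=5, (3,7) g=4 f=7]
step 2: expand (3,5) (f=5, h=3) → closed; open now [(1,4) g=1 f=7, (1,5) g=2 f=7, (1,6) g=3 f=7, (2,3) g=1 f=7, (2,7) g=3 f=7, (3,4) g=1 f=5, (3,7) g=4 f=7]

order=[(3,6) → (3,5)]; open=[(1,4) g=1 f=7, (1,5) g=2 f=7, (1,6) g=3 f=7, (2,3) g=1 f=7, (2,7) g=3 f=7, (3,4) g=1 f=5, (3,7) g=4 f=7]; closed=[(2,4), (2,5), (2,6), (3,5), (3,6)]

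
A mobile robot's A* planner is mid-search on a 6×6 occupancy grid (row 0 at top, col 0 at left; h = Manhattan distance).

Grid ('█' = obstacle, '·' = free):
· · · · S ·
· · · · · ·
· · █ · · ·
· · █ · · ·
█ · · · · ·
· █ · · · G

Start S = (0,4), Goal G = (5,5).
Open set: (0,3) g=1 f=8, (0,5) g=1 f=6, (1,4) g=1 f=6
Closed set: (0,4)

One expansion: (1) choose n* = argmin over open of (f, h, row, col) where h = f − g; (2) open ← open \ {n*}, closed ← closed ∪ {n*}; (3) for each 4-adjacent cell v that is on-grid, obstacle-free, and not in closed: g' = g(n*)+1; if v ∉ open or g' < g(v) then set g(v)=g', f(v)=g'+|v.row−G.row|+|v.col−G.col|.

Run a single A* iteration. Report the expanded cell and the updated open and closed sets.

expanded=(0,5); open=[(0,3) g=1 f=8, (1,4) g=1 f=6, (1,5) g=2 f=6]; closed=[(0,4), (0,5)]

step 1: expand (0,5) (f=6, h=5) → closed; open now [(0,3) g=1 f=8, (1,4) g=1 f=6, (1,5) g=2 f=6]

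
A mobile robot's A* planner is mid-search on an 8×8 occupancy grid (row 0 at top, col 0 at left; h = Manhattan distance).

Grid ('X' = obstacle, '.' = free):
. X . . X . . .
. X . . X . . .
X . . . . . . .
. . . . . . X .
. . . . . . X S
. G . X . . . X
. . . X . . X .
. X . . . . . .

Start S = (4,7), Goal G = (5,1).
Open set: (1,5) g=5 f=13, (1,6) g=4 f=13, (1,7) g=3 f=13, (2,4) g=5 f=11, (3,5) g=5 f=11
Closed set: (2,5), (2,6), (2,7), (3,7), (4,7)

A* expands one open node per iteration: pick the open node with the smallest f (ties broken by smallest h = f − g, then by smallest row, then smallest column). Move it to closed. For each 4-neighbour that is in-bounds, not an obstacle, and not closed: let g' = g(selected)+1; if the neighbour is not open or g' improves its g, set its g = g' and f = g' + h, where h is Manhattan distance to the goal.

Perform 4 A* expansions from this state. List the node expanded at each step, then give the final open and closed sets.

step 1: expand (2,4) (f=11, h=6) → closed; open now [(1,5) g=5 f=13, (1,6) g=4 f=13, (1,7) g=3 f=13, (2,3) g=6 f=11, (3,4) g=6 f=11, (3,5) g=5 f=11]
step 2: expand (2,3) (f=11, h=5) → closed; open now [(1,3) g=7 f=13, (1,5) g=5 f=13, (1,6) g=4 f=13, (1,7) g=3 f=13, (2,2) g=7 f=11, (3,3) g=7 f=11, (3,4) g=6 f=11, (3,5) g=5 f=11]
step 3: expand (2,2) (f=11, h=4) → closed; open now [(1,2) g=8 f=13, (1,3) g=7 f=13, (1,5) g=5 f=13, (1,6) g=4 f=13, (1,7) g=3 f=13, (2,1) g=8 f=11, (3,2) g=8 f=11, (3,3) g=7 f=11, (3,4) g=6 f=11, (3,5) g=5 f=11]
step 4: expand (2,1) (f=11, h=3) → closed; open now [(1,2) g=8 f=13, (1,3) g=7 f=13, (1,5) g=5 f=13, (1,6) g=4 f=13, (1,7) g=3 f=13, (3,1) g=9 f=11, (3,2) g=8 f=11, (3,3) g=7 f=11, (3,4) g=6 f=11, (3,5) g=5 f=11]

order=[(2,4) → (2,3) → (2,2) → (2,1)]; open=[(1,2) g=8 f=13, (1,3) g=7 f=13, (1,5) g=5 f=13, (1,6) g=4 f=13, (1,7) g=3 f=13, (3,1) g=9 f=11, (3,2) g=8 f=11, (3,3) g=7 f=11, (3,4) g=6 f=11, (3,5) g=5 f=11]; closed=[(2,1), (2,2), (2,3), (2,4), (2,5), (2,6), (2,7), (3,7), (4,7)]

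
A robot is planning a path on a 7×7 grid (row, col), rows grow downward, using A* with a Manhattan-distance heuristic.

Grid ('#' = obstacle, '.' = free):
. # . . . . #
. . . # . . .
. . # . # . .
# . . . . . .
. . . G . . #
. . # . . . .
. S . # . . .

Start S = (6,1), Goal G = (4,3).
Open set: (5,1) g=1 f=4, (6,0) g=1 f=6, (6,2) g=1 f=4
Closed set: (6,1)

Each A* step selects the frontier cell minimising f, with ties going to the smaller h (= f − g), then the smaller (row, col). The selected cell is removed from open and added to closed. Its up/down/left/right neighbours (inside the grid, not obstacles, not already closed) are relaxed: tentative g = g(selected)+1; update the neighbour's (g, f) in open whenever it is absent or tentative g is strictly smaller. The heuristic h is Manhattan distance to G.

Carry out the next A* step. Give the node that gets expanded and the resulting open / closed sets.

expanded=(5,1); open=[(4,1) g=2 f=4, (5,0) g=2 f=6, (6,0) g=1 f=6, (6,2) g=1 f=4]; closed=[(5,1), (6,1)]

step 1: expand (5,1) (f=4, h=3) → closed; open now [(4,1) g=2 f=4, (5,0) g=2 f=6, (6,0) g=1 f=6, (6,2) g=1 f=4]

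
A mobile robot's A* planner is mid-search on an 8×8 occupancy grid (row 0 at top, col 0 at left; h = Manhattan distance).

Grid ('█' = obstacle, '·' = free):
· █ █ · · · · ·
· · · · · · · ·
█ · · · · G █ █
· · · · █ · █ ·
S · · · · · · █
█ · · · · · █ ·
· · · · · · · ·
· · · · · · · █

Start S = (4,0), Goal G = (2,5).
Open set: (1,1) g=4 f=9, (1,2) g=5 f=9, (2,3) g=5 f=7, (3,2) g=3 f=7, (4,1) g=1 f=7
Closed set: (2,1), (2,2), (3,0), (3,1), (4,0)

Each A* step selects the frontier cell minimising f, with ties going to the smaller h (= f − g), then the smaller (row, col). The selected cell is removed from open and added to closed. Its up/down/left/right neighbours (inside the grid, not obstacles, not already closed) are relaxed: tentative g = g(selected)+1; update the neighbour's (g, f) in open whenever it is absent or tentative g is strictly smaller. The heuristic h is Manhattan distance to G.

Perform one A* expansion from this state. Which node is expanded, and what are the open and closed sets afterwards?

expanded=(2,3); open=[(1,1) g=4 f=9, (1,2) g=5 f=9, (1,3) g=6 f=9, (2,4) g=6 f=7, (3,2) g=3 f=7, (3,3) g=6 f=9, (4,1) g=1 f=7]; closed=[(2,1), (2,2), (2,3), (3,0), (3,1), (4,0)]

step 1: expand (2,3) (f=7, h=2) → closed; open now [(1,1) g=4 f=9, (1,2) g=5 f=9, (1,3) g=6 f=9, (2,4) g=6 f=7, (3,2) g=3 f=7, (3,3) g=6 f=9, (4,1) g=1 f=7]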